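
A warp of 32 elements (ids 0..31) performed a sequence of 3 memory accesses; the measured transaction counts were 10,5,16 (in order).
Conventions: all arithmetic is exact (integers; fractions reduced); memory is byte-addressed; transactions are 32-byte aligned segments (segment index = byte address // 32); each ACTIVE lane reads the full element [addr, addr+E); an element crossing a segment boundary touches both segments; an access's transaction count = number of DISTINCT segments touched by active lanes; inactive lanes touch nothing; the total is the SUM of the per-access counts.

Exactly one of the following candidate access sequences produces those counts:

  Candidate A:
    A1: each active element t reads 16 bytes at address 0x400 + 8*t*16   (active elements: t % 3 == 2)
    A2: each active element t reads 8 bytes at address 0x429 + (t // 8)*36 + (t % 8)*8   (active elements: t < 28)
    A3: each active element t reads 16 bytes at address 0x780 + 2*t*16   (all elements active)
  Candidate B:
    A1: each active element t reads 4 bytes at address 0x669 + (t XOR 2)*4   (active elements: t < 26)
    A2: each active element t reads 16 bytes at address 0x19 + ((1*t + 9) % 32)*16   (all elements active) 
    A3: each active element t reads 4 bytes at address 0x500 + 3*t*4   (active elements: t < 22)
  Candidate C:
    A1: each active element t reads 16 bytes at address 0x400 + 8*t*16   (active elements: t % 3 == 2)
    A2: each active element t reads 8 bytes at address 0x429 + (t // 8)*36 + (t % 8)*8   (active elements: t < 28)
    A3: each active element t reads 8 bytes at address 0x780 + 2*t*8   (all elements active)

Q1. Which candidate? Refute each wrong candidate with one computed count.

A: A3 gives 32 transactions, not 16
B: A1 gives 4 transactions, not 10
C: all counts match (10,5,16)

Answer: C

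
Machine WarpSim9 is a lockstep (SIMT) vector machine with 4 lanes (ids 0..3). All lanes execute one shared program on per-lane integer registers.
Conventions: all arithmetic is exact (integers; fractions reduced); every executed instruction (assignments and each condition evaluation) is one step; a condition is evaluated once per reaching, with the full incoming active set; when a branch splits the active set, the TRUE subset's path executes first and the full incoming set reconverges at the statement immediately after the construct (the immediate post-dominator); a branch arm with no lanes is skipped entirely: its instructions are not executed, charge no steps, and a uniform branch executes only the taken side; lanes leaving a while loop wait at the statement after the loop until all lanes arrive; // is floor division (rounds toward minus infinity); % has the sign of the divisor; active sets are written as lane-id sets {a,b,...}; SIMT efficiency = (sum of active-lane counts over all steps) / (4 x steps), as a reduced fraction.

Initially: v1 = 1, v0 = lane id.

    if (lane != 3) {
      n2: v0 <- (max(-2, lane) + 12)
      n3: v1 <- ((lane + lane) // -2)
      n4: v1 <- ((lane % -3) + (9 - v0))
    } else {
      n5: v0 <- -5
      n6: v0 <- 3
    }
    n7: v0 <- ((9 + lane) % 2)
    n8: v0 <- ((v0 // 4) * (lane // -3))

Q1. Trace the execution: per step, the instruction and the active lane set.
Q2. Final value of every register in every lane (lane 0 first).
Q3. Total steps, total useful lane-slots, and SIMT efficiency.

step 0: eval (lane != 3)             {0,1,2,3}
step 1: v0 <- (max(-2, lane) + 12)   {0,1,2}
step 2: v1 <- ((lane + lane) // -2)  {0,1,2}
step 3: v1 <- ((lane % -3) + (9 - v0)) {0,1,2}
step 4: v0 <- -5                     {3}
step 5: v0 <- 3                      {3}
step 6: v0 <- ((9 + lane) % 2)       {0,1,2,3}
step 7: v0 <- ((v0 // 4) * (lane // -3)) {0,1,2,3}

Answer: 8 steps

v1: -3,-6,-6,1
v0: 0,0,0,0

steps = 8; useful = 23; efficiency = 23/32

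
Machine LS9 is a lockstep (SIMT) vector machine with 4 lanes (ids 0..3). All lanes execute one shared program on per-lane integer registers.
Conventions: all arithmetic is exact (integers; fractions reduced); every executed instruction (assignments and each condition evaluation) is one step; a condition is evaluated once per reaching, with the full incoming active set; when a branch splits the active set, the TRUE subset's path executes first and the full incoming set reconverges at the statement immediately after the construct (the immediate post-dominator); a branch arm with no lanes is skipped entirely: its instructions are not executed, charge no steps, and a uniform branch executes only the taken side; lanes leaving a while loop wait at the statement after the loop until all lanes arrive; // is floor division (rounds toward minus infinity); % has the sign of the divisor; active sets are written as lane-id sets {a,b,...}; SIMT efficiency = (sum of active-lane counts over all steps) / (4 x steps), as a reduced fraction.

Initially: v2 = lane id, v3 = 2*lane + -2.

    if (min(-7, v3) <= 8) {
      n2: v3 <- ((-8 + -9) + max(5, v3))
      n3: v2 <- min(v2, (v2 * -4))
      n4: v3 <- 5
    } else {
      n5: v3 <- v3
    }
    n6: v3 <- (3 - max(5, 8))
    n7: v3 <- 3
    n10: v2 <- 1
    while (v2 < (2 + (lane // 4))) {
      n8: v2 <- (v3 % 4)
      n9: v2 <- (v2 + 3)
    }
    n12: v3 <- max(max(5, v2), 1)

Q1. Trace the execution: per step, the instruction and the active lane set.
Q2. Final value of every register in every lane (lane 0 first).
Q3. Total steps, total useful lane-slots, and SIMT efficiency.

step 0: eval (min(-7, v3) <= 8)      {0,1,2,3}
step 1: v3 <- ((-8 + -9) + max(5, v3)) {0,1,2,3}
step 2: v2 <- min(v2, (v2 * -4))     {0,1,2,3}
step 3: v3 <- 5                      {0,1,2,3}
step 4: v3 <- (3 - max(5, 8))        {0,1,2,3}
step 5: v3 <- 3                      {0,1,2,3}
step 6: v2 <- 1                      {0,1,2,3}
step 7: eval (v2 < (2 + (lane // 4))) {0,1,2,3}
step 8: v2 <- (v3 % 4)               {0,1,2,3}
step 9: v2 <- (v2 + 3)               {0,1,2,3}
step 10: eval (v2 < (2 + (lane // 4))) {0,1,2,3}
step 11: v3 <- max(max(5, v2), 1)     {0,1,2,3}

Answer: 12 steps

v2: 6,6,6,6
v3: 6,6,6,6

steps = 12; useful = 48; efficiency = 48/48 = 1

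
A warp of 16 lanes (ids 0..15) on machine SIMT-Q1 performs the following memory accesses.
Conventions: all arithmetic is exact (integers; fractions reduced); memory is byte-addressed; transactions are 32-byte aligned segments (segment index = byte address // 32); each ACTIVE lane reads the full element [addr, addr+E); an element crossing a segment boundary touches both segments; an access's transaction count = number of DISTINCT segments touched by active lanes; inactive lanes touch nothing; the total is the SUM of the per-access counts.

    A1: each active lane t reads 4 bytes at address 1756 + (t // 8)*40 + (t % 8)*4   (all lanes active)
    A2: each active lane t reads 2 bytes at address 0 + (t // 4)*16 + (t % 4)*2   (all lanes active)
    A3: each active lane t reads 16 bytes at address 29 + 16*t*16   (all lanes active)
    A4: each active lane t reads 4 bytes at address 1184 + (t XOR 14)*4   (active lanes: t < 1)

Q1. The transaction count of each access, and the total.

A1: 4 transactions
A2: 2 transactions
A3: 32 transactions
A4: 1 transaction

Answer: 4,2,32,1; total 39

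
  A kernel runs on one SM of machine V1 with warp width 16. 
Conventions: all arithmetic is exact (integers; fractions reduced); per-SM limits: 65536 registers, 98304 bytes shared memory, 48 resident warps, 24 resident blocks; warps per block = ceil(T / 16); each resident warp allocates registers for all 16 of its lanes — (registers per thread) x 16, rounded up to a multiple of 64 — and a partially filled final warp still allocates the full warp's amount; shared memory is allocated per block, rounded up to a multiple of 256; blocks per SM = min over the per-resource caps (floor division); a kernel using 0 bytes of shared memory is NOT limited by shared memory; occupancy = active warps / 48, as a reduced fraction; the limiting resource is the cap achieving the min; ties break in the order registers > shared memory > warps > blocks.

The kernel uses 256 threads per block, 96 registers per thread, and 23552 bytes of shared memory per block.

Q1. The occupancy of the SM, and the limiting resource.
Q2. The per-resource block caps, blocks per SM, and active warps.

Answer: occupancy 2/3, limited by registers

registers: 2 blocks
shared memory: 4 blocks
warps: 3 blocks
blocks: 24 blocks

Answer: 2 blocks, 32 active warps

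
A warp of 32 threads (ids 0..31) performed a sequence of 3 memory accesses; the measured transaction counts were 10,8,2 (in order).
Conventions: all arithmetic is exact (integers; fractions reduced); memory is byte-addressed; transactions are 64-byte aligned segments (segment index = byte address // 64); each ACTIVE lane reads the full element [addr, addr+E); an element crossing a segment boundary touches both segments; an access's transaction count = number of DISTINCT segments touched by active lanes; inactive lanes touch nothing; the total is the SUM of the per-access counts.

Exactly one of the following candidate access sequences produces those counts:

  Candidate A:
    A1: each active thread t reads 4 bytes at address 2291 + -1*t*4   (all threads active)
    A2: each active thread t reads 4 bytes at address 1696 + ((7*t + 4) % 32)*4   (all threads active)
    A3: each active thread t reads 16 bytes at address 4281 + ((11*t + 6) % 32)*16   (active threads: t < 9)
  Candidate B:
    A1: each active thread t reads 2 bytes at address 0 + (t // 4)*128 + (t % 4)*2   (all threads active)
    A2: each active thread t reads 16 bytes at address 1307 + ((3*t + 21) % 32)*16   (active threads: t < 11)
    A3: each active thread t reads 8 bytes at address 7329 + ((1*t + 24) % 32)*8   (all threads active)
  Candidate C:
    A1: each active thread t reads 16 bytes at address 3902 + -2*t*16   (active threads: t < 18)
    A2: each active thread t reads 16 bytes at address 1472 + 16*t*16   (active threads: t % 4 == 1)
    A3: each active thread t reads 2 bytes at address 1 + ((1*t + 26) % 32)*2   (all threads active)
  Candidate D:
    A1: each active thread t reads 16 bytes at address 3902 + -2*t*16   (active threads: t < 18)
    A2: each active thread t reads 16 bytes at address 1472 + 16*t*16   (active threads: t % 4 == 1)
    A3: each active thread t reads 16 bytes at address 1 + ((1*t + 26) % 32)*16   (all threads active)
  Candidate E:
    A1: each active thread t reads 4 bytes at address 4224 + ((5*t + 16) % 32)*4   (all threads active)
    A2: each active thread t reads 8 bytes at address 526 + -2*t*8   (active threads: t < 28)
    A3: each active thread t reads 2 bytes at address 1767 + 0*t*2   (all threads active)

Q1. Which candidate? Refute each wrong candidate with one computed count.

A: A1 gives 3 transactions, not 10
B: A1 gives 8 transactions, not 10
D: A3 gives 9 transactions, not 2
E: A1 gives 2 transactions, not 10
C: all counts match (10,8,2)

Answer: C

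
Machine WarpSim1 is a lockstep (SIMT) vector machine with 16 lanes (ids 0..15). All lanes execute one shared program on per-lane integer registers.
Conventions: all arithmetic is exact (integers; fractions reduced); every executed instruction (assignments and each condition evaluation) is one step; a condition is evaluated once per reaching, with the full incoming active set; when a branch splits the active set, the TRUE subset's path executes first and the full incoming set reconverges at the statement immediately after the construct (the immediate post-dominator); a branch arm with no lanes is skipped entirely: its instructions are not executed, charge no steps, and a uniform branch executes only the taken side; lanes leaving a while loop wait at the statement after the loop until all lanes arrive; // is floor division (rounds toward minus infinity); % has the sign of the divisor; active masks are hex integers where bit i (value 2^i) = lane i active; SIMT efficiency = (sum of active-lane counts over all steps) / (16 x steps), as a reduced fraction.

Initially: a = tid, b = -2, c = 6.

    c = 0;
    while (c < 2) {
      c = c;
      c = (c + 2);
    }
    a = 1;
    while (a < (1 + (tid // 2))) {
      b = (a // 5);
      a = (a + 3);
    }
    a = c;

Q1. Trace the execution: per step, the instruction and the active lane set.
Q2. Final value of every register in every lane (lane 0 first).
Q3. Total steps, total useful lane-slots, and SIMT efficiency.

step 0: c <- 0                       0xffff
step 1: eval (c < 2)                 0xffff
step 2: c <- c                       0xffff
step 3: c <- (c + 2)                 0xffff
step 4: eval (c < 2)                 0xffff
step 5: a <- 1                       0xffff
step 6: eval (a < (1 + (tid // 2)))  0xffff
step 7: b <- (a // 5)                0xfffc
step 8: a <- (a + 3)                 0xfffc
step 9: eval (a < (1 + (tid // 2)))  0xfffc
step 10: b <- (a // 5)                0xff00
step 11: a <- (a + 3)                 0xff00
step 12: eval (a < (1 + (tid // 2)))  0xff00
step 13: b <- (a // 5)                0xc000
step 14: a <- (a + 3)                 0xc000
step 15: eval (a < (1 + (tid // 2)))  0xc000
step 16: a <- c                       0xffff

Answer: 17 steps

a: 2,2,2,2,2,2,2,2,2,2,2,2,2,2,2,2
b: -2,-2,0,0,0,0,0,0,0,0,0,0,0,0,1,1
c: 2,2,2,2,2,2,2,2,2,2,2,2,2,2,2,2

steps = 17; useful = 200; efficiency = 200/272 = 25/34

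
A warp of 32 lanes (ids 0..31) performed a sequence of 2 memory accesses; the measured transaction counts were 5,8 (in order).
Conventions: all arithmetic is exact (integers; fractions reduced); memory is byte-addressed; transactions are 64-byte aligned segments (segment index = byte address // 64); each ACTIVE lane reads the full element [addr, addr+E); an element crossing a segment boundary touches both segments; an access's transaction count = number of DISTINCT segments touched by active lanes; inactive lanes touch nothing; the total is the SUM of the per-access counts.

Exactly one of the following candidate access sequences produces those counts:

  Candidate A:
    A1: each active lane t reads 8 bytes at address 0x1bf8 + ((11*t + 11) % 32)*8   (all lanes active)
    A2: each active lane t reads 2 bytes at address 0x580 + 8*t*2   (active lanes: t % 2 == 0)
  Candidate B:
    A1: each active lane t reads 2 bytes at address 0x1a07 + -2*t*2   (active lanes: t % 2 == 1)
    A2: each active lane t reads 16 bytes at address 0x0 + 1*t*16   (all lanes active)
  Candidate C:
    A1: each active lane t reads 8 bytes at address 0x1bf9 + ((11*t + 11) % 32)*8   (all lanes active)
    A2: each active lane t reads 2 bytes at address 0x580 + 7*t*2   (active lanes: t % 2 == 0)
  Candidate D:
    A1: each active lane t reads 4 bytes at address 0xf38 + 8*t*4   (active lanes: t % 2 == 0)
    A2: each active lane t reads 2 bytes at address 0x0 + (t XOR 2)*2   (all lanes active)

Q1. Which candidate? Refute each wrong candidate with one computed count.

B: A1 gives 3 transactions, not 5
C: A2 gives 7 transactions, not 8
D: A1 gives 16 transactions, not 5
A: all counts match (5,8)

Answer: A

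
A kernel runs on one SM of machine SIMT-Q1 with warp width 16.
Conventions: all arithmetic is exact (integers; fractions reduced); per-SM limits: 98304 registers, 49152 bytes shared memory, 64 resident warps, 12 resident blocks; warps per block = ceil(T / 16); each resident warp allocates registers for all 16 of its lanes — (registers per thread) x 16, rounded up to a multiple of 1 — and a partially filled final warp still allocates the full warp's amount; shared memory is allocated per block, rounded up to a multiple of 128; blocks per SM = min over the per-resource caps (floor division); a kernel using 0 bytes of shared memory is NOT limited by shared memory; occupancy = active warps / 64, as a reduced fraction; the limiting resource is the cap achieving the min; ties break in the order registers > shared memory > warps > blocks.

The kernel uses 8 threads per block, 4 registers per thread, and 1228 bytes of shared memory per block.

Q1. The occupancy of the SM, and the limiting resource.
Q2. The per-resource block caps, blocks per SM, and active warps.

Answer: occupancy 3/16, limited by blocks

registers: 1536 blocks
shared memory: 38 blocks
warps: 64 blocks
blocks: 12 blocks

Answer: 12 blocks, 12 active warps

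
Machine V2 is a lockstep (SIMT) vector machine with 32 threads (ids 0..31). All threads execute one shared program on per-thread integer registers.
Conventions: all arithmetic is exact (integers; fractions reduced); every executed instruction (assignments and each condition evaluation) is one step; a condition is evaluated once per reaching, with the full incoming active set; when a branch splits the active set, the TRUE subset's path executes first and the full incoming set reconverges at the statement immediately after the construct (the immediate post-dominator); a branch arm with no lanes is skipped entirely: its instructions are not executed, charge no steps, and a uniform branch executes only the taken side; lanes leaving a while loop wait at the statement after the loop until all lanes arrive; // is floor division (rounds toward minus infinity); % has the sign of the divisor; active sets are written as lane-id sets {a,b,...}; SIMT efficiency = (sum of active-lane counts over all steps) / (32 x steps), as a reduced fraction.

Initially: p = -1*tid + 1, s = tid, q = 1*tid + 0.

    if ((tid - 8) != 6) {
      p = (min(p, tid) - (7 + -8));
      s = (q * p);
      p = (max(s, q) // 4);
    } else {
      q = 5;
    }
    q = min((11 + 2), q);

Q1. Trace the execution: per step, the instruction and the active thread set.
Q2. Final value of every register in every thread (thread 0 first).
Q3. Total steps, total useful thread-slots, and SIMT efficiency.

step 0: eval ((tid - 8) != 6)        {0,1,2,3,4,5,6,7,8,9,10,11,12,13,14,15,16,17,18,19,20,21,22,23,24,25,26,27,28,29,30,31}
step 1: p <- (min(p, tid) - (7 + -8)) {0,1,2,3,4,5,6,7,8,9,10,11,12,13,15,16,17,18,19,20,21,22,23,24,25,26,27,28,29,30,31}
step 2: s <- (q * p)                 {0,1,2,3,4,5,6,7,8,9,10,11,12,13,15,16,17,18,19,20,21,22,23,24,25,26,27,28,29,30,31}
step 3: p <- (max(s, q) // 4)        {0,1,2,3,4,5,6,7,8,9,10,11,12,13,15,16,17,18,19,20,21,22,23,24,25,26,27,28,29,30,31}
step 4: q <- 5                       {14}
step 5: q <- min((11 + 2), q)        {0,1,2,3,4,5,6,7,8,9,10,11,12,13,14,15,16,17,18,19,20,21,22,23,24,25,26,27,28,29,30,31}

Answer: 6 steps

p: 0,0,0,0,1,1,1,1,2,2,2,2,3,3,-13,3,4,4,4,4,5,5,5,5,6,6,6,6,7,7,7,7
s: 0,1,0,-3,-8,-15,-24,-35,-48,-63,-80,-99,-120,-143,14,-195,-224,-255,-288,-323,-360,-399,-440,-483,-528,-575,-624,-675,-728,-783,-840,-899
q: 0,1,2,3,4,5,6,7,8,9,10,11,12,13,5,13,13,13,13,13,13,13,13,13,13,13,13,13,13,13,13,13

steps = 6; useful = 158; efficiency = 158/192 = 79/96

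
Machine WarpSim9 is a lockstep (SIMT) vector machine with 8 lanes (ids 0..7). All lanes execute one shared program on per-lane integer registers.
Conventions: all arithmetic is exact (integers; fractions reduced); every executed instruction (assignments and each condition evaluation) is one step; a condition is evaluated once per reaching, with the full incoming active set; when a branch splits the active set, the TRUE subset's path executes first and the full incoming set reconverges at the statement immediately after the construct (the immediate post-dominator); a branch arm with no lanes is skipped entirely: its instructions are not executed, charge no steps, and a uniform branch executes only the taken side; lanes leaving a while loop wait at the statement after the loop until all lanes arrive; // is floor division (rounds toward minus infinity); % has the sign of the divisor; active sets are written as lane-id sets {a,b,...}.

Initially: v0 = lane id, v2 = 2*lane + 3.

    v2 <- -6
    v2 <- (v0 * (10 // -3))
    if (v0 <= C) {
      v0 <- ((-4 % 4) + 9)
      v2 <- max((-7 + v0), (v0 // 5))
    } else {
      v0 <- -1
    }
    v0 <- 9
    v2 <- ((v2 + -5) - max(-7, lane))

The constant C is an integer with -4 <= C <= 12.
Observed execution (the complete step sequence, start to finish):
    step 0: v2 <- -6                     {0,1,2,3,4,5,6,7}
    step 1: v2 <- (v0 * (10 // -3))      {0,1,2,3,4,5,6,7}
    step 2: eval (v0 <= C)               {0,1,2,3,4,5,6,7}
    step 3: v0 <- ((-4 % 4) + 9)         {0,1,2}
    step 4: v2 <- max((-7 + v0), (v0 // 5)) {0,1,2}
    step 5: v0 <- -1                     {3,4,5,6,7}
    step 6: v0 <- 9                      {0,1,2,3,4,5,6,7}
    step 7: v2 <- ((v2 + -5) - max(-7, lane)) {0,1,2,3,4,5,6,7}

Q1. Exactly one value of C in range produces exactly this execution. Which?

Answer: C = 2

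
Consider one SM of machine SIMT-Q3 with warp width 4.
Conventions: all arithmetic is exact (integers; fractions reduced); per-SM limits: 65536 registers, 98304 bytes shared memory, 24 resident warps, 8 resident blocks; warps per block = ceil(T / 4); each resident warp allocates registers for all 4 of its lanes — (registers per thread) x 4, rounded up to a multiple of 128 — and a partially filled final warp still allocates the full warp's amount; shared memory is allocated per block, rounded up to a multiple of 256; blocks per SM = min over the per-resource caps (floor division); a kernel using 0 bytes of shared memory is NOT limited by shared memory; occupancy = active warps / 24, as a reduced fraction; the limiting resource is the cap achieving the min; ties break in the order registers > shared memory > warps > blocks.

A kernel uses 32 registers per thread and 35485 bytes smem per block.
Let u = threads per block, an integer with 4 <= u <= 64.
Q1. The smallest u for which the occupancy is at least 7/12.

Answer: u = 25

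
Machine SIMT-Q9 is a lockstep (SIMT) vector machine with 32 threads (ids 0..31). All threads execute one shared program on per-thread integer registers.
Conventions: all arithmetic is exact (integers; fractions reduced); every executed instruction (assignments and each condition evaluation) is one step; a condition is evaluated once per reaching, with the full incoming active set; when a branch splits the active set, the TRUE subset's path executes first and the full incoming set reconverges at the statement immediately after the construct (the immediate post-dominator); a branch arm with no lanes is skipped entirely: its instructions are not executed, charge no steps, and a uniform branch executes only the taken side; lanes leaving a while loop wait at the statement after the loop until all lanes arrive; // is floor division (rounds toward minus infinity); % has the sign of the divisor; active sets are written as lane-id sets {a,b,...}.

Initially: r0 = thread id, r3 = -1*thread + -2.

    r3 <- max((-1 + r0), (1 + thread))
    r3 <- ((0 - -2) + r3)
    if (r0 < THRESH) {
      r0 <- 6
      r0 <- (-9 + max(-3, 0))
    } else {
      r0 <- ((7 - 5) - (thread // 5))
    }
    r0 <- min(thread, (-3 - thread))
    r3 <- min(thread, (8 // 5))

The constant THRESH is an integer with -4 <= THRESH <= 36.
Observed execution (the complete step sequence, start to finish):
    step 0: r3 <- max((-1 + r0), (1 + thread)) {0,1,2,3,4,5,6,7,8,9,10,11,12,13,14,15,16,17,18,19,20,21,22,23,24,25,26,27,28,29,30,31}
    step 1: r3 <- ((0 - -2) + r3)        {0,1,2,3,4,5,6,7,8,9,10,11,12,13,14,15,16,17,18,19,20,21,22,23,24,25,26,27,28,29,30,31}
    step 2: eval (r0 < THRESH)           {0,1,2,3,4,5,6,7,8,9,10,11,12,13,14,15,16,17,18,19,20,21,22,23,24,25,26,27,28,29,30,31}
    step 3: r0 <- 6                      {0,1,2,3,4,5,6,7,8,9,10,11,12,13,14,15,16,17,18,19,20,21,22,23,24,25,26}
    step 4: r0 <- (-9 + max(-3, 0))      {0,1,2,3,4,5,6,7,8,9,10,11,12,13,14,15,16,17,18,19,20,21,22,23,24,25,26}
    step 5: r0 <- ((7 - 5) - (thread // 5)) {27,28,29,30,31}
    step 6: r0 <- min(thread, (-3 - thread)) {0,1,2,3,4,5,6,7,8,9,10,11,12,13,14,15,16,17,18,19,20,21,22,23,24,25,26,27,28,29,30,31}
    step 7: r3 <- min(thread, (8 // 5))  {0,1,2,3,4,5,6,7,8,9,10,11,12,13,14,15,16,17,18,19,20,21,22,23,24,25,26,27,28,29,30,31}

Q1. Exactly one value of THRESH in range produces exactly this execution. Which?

Answer: THRESH = 27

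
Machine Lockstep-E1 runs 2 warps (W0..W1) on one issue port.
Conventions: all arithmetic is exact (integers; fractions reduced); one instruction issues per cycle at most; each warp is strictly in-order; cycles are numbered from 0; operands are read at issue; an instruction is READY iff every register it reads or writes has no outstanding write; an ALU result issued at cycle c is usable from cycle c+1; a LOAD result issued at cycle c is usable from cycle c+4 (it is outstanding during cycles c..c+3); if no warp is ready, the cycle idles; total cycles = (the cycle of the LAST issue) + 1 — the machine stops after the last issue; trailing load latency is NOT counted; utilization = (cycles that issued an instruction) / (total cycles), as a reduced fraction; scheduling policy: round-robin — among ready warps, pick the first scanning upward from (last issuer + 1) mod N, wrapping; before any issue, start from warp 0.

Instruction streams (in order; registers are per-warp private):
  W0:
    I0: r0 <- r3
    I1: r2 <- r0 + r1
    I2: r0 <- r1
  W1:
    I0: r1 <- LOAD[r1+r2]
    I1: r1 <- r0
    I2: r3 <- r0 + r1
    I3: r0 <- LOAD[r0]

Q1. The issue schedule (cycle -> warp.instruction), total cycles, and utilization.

cycle 0: W0.I0
cycle 1: W1.I0
cycle 2: W0.I1
cycle 3: W0.I2
cycle 4: idle
cycle 5: W1.I1
cycle 6: W1.I2
cycle 7: W1.I3

Answer: 8 cycles, utilization 7/8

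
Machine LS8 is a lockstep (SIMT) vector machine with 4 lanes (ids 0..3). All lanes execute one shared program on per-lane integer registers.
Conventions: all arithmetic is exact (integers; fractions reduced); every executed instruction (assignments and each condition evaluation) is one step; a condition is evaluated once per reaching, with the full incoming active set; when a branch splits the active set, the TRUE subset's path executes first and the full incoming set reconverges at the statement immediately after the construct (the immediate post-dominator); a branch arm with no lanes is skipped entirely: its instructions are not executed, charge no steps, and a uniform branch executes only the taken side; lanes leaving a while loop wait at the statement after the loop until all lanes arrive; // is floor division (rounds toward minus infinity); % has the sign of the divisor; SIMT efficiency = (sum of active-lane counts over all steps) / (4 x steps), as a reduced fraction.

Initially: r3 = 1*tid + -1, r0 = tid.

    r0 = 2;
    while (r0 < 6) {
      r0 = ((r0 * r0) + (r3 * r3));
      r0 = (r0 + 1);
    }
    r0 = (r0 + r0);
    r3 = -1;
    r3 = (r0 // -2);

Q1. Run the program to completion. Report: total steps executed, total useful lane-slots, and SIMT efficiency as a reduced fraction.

Answer: 11 steps, 35 useful, 35/44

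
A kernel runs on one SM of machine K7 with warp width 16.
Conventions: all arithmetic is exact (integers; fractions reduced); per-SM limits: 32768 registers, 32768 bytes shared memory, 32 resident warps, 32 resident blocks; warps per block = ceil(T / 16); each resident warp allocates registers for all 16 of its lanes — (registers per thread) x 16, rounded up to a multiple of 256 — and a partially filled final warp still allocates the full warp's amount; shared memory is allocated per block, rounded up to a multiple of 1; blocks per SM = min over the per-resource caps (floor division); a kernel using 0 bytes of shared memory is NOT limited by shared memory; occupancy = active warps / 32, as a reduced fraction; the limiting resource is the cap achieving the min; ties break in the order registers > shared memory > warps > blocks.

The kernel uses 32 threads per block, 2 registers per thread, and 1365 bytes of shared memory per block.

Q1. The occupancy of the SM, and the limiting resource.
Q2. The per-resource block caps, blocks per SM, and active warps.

Answer: occupancy 1, limited by warps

registers: 64 blocks
shared memory: 24 blocks
warps: 16 blocks
blocks: 32 blocks

Answer: 16 blocks, 32 active warps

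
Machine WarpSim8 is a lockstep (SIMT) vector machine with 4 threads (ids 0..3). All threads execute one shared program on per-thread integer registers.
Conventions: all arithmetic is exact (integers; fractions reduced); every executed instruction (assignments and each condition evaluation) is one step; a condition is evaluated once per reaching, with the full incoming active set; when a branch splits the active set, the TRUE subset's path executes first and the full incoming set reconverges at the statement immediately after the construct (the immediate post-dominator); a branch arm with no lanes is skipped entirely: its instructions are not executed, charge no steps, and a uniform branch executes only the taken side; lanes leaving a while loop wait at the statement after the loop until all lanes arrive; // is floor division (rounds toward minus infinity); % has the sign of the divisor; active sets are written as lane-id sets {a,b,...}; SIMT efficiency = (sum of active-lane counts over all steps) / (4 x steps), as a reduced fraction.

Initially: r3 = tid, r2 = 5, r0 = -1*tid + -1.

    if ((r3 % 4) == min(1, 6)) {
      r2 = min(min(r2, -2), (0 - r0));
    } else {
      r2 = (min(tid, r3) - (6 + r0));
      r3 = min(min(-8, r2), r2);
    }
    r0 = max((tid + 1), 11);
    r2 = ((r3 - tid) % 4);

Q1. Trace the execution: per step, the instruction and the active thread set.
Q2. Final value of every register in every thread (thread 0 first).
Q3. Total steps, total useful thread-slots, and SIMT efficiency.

step 0: eval ((r3 % 4) == min(1, 6)) {0,1,2,3}
step 1: r2 <- min(min(r2, -2), (0 - r0)) {1}
step 2: r2 <- (min(tid, r3) - (6 + r0)) {0,2,3}
step 3: r3 <- min(min(-8, r2), r2)   {0,2,3}
step 4: r0 <- max((tid + 1), 11)     {0,1,2,3}
step 5: r2 <- ((r3 - tid) % 4)       {0,1,2,3}

Answer: 6 steps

r3: -8,1,-8,-8
r2: 0,0,2,1
r0: 11,11,11,11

steps = 6; useful = 19; efficiency = 19/24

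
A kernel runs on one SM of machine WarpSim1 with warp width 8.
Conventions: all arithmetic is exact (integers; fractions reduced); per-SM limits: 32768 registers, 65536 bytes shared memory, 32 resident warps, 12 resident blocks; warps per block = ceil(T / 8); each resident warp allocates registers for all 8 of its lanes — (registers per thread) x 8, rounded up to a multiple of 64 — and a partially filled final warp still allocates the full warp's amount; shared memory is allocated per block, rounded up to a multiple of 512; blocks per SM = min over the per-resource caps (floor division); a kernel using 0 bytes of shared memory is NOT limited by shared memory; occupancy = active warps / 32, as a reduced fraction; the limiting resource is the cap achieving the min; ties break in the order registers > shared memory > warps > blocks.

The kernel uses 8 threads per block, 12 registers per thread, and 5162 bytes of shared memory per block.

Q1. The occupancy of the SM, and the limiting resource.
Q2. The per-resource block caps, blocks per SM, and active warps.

Answer: occupancy 11/32, limited by shared memory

registers: 256 blocks
shared memory: 11 blocks
warps: 32 blocks
blocks: 12 blocks

Answer: 11 blocks, 11 active warps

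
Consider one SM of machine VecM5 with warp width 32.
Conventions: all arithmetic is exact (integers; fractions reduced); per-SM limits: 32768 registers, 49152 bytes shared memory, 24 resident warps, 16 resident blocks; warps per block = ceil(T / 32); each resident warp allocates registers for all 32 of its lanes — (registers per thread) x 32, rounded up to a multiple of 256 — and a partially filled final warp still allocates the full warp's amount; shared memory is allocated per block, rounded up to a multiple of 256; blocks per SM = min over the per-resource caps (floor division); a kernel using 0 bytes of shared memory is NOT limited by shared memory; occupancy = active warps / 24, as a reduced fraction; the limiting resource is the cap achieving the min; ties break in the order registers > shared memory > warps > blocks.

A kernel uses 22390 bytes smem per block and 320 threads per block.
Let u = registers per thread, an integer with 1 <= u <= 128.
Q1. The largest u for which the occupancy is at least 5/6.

Answer: u = 48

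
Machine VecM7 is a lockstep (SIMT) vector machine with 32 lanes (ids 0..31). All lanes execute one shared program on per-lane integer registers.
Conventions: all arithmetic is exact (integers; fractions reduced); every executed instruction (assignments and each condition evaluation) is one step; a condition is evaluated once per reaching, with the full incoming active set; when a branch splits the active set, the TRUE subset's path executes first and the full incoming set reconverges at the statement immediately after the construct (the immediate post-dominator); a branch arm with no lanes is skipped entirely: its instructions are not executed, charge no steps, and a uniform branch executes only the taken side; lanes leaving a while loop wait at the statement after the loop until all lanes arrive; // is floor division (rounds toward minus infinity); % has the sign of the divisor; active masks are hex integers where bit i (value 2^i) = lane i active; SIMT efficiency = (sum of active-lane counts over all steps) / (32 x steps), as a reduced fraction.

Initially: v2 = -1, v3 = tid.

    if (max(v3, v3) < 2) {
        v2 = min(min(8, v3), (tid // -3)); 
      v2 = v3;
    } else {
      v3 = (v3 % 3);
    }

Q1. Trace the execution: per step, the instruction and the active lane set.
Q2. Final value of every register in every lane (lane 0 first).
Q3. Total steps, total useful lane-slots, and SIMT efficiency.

step 0: eval (max(v3, v3) < 2)       0xffffffff
step 1: v2 <- min(min(8, v3), (tid // -3)) 0x00000003
step 2: v2 <- v3                     0x00000003
step 3: v3 <- (v3 % 3)               0xfffffffc

Answer: 4 steps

v2: 0,1,-1,-1,-1,-1,-1,-1,-1,-1,-1,-1,-1,-1,-1,-1,-1,-1,-1,-1,-1,-1,-1,-1,-1,-1,-1,-1,-1,-1,-1,-1
v3: 0,1,2,0,1,2,0,1,2,0,1,2,0,1,2,0,1,2,0,1,2,0,1,2,0,1,2,0,1,2,0,1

steps = 4; useful = 66; efficiency = 66/128 = 33/64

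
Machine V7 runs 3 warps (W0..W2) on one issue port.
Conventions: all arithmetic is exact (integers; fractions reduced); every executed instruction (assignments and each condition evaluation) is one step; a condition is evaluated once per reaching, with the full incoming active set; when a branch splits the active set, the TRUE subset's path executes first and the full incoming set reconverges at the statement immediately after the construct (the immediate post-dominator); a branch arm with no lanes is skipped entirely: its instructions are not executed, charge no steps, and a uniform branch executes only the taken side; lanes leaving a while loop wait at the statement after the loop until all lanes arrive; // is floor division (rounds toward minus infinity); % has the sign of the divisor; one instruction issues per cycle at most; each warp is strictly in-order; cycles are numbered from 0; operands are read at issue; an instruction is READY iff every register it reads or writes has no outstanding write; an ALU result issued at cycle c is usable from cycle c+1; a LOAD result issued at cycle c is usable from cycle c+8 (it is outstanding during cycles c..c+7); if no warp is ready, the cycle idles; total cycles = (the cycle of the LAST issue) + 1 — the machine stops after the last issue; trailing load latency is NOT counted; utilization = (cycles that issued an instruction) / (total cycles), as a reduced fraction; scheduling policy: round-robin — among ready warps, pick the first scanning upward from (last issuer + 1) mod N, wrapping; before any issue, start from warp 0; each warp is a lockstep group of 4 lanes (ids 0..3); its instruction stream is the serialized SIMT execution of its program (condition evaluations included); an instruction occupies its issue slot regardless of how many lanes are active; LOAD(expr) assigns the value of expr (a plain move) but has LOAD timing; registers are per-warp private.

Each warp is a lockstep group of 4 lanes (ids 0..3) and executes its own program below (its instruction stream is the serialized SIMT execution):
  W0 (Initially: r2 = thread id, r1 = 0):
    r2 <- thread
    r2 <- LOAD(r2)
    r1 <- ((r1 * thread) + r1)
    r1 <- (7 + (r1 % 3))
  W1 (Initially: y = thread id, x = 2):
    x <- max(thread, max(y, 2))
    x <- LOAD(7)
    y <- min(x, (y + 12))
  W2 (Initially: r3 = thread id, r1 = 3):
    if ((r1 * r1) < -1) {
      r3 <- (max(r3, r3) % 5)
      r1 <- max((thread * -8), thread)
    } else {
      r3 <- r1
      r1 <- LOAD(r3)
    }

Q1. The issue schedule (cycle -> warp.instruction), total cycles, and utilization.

cycle 0: W0.I0
cycle 1: W1.I0
cycle 2: W2.I0
cycle 3: W0.I1
cycle 4: W1.I1
cycle 5: W2.I1
cycle 6: W0.I2
cycle 7: W2.I2
cycle 8: W0.I3
cycle 9: idle
cycle 10: idle
cycle 11: idle
cycle 12: W1.I2

Answer: 13 cycles, utilization 10/13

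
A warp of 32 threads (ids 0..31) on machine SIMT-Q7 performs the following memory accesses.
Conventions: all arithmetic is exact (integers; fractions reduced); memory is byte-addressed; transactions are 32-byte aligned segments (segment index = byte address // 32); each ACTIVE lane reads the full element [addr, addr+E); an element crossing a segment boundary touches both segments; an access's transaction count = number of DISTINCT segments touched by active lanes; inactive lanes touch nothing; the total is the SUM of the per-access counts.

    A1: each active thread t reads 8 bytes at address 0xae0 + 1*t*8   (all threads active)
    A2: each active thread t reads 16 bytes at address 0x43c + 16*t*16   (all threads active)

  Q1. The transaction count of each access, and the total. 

A1: 8 transactions
A2: 64 transactions

Answer: 8,64; total 72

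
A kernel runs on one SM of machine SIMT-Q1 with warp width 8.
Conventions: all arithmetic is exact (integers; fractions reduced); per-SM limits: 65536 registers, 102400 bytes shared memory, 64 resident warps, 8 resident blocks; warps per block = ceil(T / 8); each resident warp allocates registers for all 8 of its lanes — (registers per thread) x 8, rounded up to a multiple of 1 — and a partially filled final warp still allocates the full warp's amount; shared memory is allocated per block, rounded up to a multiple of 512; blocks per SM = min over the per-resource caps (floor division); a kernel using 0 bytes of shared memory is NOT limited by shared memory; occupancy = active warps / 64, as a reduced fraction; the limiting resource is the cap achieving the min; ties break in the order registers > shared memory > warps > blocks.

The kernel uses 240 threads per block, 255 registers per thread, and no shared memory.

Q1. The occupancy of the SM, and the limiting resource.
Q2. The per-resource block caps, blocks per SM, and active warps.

Answer: occupancy 15/32, limited by registers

registers: 1 block
shared memory: no limit (kernel uses none)
warps: 2 blocks
blocks: 8 blocks

Answer: 1 block, 30 active warps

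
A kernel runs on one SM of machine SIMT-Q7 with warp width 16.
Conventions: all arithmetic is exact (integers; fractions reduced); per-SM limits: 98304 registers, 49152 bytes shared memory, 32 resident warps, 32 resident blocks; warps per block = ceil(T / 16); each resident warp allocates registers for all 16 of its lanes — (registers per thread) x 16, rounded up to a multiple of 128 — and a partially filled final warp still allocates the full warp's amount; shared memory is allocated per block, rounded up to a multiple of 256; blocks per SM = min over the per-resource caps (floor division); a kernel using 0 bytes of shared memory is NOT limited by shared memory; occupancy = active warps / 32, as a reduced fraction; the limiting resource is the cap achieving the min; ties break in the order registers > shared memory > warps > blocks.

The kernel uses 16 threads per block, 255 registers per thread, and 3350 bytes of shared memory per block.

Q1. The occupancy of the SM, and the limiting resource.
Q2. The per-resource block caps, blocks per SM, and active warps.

Answer: occupancy 13/32, limited by shared memory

registers: 24 blocks
shared memory: 13 blocks
warps: 32 blocks
blocks: 32 blocks

Answer: 13 blocks, 13 active warps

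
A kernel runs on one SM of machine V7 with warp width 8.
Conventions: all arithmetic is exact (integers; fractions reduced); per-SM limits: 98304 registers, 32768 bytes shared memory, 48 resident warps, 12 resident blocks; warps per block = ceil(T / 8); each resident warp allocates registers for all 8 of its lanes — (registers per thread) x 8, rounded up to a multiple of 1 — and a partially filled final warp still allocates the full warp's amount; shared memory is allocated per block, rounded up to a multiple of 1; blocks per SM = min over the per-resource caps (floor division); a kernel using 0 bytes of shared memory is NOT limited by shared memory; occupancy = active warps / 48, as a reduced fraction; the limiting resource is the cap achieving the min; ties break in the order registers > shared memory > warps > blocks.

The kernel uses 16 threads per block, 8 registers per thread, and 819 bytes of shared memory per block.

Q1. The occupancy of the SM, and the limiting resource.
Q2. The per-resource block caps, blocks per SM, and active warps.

Answer: occupancy 1/2, limited by blocks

registers: 768 blocks
shared memory: 40 blocks
warps: 24 blocks
blocks: 12 blocks

Answer: 12 blocks, 24 active warps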